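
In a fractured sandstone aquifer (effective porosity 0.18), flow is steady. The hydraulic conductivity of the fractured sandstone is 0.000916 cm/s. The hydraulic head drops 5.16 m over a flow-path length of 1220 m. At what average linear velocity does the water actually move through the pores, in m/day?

0.0186

Convert K: 0.000916 cm/s × 864 = 0.7914 m/day.
Hydraulic gradient i = Δh / L = 5.16 / 1220 = 0.004230.
Darcy flux q = K · i = 0.7914 × 0.004230 = 0.003347 m/day.
Seepage velocity v = q / n_e = 0.003347 / 0.18 = 0.01860 m/day.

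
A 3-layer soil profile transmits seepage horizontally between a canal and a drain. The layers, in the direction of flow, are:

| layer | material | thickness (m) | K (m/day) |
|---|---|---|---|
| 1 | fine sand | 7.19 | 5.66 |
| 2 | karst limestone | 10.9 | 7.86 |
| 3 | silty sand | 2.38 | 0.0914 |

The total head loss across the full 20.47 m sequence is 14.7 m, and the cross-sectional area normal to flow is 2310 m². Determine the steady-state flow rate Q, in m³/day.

Flow is perpendicular to layering, so the layers act in series and the equivalent K is the thickness-weighted harmonic mean.
Total thickness L = 7.19 + 10.9 + 2.38 = 20.47 m.
Σ(b_i/K_i) = 7.19/5.66 + 10.9/7.86 + 2.38/0.0914 = 28.70 d.
K_eq = L / Σ(b_i/K_i) = 20.47 / 28.70 = 0.7133 m/day.
Q = K_eq · A · (Δh/L) = 0.7133 × 2310 × (14.7/20.47) = 1183 m³/day.

1180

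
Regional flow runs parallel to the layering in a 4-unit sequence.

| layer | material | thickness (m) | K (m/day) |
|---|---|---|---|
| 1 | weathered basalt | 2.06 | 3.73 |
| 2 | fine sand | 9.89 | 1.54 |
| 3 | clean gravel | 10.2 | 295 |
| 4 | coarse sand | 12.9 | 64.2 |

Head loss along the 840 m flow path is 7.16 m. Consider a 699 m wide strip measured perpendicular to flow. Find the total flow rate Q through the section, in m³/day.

Flow is parallel to layering, so each bed carries its own Darcy discharge and the transmissivities add.
Σ(K_i·b_i) = 3.73×2.06 + 1.54×9.89 + 295×10.2 + 64.2×12.9 = 3860 m²/day.
Hydraulic gradient i = Δh / L = 7.16 / 840 = 0.008524.
Q = Σ(K_i·b_i) · W · i = 3860 × 699 × 0.008524 = 22999 m³/day.

23000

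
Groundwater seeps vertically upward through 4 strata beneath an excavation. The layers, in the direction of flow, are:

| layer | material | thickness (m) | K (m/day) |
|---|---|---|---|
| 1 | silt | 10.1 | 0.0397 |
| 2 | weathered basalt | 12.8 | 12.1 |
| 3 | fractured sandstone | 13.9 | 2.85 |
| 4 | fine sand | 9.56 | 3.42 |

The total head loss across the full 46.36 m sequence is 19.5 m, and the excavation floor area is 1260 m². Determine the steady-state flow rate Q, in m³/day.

93.4

Flow is perpendicular to layering, so the layers act in series and the equivalent K is the thickness-weighted harmonic mean.
Total thickness L = 10.1 + 12.8 + 13.9 + 9.56 = 46.36 m.
Σ(b_i/K_i) = 10.1/0.0397 + 12.8/12.1 + 13.9/2.85 + 9.56/3.42 = 263.1 d.
K_eq = L / Σ(b_i/K_i) = 46.36 / 263.1 = 0.1762 m/day.
Q = K_eq · A · (Δh/L) = 0.1762 × 1260 × (19.5/46.36) = 93.37 m³/day.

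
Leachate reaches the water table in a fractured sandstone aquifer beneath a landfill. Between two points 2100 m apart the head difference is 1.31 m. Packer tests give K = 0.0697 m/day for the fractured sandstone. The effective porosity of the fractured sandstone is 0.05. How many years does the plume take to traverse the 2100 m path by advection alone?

Hydraulic gradient i = Δh / L = 1.31 / 2100 = 0.0006238.
Darcy flux q = K · i = 0.06970 × 0.0006238 = 4.348e-05 m/day.
Seepage velocity v = q / n_e = 4.348e-05 / 0.05 = 0.0008696 m/day.
Travel time t = L / v = 2100 / 0.0008696 = 2.415e+06 days = 6612 years.

6610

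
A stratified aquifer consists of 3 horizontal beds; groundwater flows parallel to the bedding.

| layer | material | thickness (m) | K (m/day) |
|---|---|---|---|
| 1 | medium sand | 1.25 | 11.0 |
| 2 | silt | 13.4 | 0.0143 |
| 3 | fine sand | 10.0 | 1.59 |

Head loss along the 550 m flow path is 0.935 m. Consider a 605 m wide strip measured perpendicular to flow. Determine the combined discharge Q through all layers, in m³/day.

Flow is parallel to layering, so each bed carries its own Darcy discharge and the transmissivities add.
Σ(K_i·b_i) = 11.0×1.25 + 0.0143×13.4 + 1.59×10.0 = 29.84 m²/day.
Hydraulic gradient i = Δh / L = 0.935 / 550 = 0.001700.
Q = Σ(K_i·b_i) · W · i = 29.84 × 605 × 0.001700 = 30.69 m³/day.

30.7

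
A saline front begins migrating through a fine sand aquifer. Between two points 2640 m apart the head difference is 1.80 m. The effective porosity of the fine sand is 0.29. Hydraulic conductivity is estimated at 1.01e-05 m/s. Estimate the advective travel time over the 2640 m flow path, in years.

3520

Convert K: 1.01e-05 m/s × 86400 = 0.8726 m/day.
Hydraulic gradient i = Δh / L = 1.80 / 2640 = 0.0006818.
Darcy flux q = K · i = 0.8726 × 0.0006818 = 0.0005950 m/day.
Seepage velocity v = q / n_e = 0.0005950 / 0.29 = 0.002052 m/day.
Travel time t = L / v = 2640 / 0.002052 = 1.287e+06 days = 3523 years.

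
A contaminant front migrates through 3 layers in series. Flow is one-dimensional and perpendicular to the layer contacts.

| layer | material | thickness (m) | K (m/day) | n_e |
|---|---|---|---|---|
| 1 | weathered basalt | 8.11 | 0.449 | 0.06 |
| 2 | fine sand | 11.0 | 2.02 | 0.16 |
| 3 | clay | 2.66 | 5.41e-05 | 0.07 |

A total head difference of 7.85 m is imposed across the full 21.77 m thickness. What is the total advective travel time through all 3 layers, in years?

With flow normal to the layers, continuity requires the same specific discharge q through every layer.
Σ(b_i/K_i) = 8.11/0.449 + 11.0/2.02 + 2.66/5.41e-05 = 49192 d.
q = Δh / Σ(b_i/K_i) = 7.85 / 49192 = 0.0001596 m/day.
In each layer the seepage velocity is v_i = q/n_i, so the layer transit time is t_i = b_i·n_i / q:
  layer 1 (weathered basalt): t_1 = 8.11 × 0.06 / 0.0001596 = 3049 d
  layer 2 (fine sand): t_2 = 11.0 × 0.16 / 0.0001596 = 11029 d
  layer 3 (clay): t_3 = 2.66 × 0.07 / 0.0001596 = 1167 d
Total t = Σ t_i = 15245 days = 41.74 years.

41.7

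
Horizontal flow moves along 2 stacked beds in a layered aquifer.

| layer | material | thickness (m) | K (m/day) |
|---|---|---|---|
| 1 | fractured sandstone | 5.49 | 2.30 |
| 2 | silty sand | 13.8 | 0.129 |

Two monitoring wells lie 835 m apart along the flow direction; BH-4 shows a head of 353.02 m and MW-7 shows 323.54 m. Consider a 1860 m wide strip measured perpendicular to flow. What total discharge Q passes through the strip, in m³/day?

Flow is parallel to layering, so each bed carries its own Darcy discharge and the transmissivities add.
Σ(K_i·b_i) = 2.30×5.49 + 0.129×13.8 = 14.41 m²/day.
Hydraulic gradient i = (353.02 − 323.54) / 835 = 29.48 / 835 = 0.03531.
Q = Σ(K_i·b_i) · W · i = 14.41 × 1860 × 0.03531 = 946.1 m³/day.

946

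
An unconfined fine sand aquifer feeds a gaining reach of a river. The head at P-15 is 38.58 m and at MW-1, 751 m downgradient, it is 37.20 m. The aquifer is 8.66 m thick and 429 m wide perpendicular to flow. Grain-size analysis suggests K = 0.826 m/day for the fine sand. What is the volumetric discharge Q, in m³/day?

5.64

Cross-sectional area A = 429 × 8.66 = 3715 m².
Hydraulic gradient i = (38.58 − 37.20) / 751 = 1.38 / 751 = 0.001838.
Darcy's law: Q = K · A · i = 0.8260 × 3715 × 0.001838 = 5.639 m³/day.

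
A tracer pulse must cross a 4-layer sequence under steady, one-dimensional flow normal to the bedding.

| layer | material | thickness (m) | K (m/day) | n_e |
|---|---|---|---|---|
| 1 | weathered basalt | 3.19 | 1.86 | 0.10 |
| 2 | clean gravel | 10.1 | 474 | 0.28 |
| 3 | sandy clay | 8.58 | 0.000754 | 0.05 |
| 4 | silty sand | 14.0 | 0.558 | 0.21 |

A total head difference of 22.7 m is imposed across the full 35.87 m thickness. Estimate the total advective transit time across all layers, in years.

8.96

With flow normal to the layers, continuity requires the same specific discharge q through every layer.
Σ(b_i/K_i) = 3.19/1.86 + 10.1/474 + 8.58/0.000754 + 14.0/0.558 = 11406 d.
q = Δh / Σ(b_i/K_i) = 22.7 / 11406 = 0.001990 m/day.
In each layer the seepage velocity is v_i = q/n_i, so the layer transit time is t_i = b_i·n_i / q:
  layer 1 (weathered basalt): t_1 = 3.19 × 0.10 / 0.001990 = 160.3 d
  layer 2 (clean gravel): t_2 = 10.1 × 0.28 / 0.001990 = 1421 d
  layer 3 (sandy clay): t_3 = 8.58 × 0.05 / 0.001990 = 215.6 d
  layer 4 (silty sand): t_4 = 14.0 × 0.21 / 0.001990 = 1477 d
Total t = Σ t_i = 3274 days = 8.964 years.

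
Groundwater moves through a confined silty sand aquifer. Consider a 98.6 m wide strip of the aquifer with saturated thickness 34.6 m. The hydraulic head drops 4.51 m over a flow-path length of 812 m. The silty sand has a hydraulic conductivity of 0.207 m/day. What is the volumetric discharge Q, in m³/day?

3.92

Cross-sectional area A = 98.6 × 34.6 = 3412 m².
Hydraulic gradient i = Δh / L = 4.51 / 812 = 0.005554.
Darcy's law: Q = K · A · i = 0.2070 × 3412 × 0.005554 = 3.922 m³/day.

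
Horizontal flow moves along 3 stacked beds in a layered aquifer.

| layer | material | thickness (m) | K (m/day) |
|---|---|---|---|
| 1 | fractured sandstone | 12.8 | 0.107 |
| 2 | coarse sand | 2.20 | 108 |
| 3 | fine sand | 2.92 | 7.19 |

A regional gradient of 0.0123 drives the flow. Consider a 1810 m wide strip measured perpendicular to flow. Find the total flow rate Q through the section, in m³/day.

Flow is parallel to layering, so each bed carries its own Darcy discharge and the transmissivities add.
Σ(K_i·b_i) = 0.107×12.8 + 108×2.20 + 7.19×2.92 = 260.0 m²/day.
Hydraulic gradient i = 0.0123.
Q = Σ(K_i·b_i) · W · i = 260.0 × 1810 × 0.01230 = 5788 m³/day.

5790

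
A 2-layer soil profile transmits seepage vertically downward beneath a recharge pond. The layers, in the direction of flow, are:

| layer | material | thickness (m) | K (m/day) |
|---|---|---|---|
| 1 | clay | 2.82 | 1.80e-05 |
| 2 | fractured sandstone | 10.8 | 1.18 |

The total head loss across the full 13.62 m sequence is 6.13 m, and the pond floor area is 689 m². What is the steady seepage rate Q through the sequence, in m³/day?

0.0270

Flow is perpendicular to layering, so the layers act in series and the equivalent K is the thickness-weighted harmonic mean.
Total thickness L = 2.82 + 10.8 = 13.62 m.
Σ(b_i/K_i) = 2.82/1.80e-05 + 10.8/1.18 = 1.567e+05 d.
K_eq = L / Σ(b_i/K_i) = 13.62 / 1.567e+05 = 8.693e-05 m/day.
Q = K_eq · A · (Δh/L) = 8.693e-05 × 689 × (6.13/13.62) = 0.02696 m³/day.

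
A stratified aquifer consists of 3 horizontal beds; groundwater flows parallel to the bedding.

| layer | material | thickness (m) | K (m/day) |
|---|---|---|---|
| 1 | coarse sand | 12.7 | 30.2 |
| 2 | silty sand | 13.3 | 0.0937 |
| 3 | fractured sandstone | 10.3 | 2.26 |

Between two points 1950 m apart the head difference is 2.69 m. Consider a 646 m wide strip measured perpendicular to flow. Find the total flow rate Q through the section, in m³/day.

Flow is parallel to layering, so each bed carries its own Darcy discharge and the transmissivities add.
Σ(K_i·b_i) = 30.2×12.7 + 0.0937×13.3 + 2.26×10.3 = 408.1 m²/day.
Hydraulic gradient i = Δh / L = 2.69 / 1950 = 0.001379.
Q = Σ(K_i·b_i) · W · i = 408.1 × 646 × 0.001379 = 363.6 m³/day.

364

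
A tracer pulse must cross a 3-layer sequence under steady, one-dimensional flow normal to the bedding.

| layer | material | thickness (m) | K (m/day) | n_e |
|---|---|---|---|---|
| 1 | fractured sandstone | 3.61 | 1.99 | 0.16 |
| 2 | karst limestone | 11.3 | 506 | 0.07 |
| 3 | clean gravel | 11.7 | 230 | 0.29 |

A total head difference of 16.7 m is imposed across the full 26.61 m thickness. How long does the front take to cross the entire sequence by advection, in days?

With flow normal to the layers, continuity requires the same specific discharge q through every layer.
Σ(b_i/K_i) = 3.61/1.99 + 11.3/506 + 11.7/230 = 1.887 d.
q = Δh / Σ(b_i/K_i) = 16.7 / 1.887 = 8.849 m/day.
In each layer the seepage velocity is v_i = q/n_i, so the layer transit time is t_i = b_i·n_i / q:
  layer 1 (fractured sandstone): t_1 = 3.61 × 0.16 / 8.849 = 0.06527 d
  layer 2 (karst limestone): t_2 = 11.3 × 0.07 / 8.849 = 0.08939 d
  layer 3 (clean gravel): t_3 = 11.7 × 0.29 / 8.849 = 0.3834 d
Total t = Σ t_i = 0.5381 days.

0.538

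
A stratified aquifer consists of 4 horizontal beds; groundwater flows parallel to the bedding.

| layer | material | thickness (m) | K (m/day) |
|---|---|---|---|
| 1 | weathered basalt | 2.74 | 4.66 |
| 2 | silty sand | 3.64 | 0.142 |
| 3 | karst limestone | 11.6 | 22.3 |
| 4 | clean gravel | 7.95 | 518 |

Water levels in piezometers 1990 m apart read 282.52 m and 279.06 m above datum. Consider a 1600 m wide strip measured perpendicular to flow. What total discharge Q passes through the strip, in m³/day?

12200

Flow is parallel to layering, so each bed carries its own Darcy discharge and the transmissivities add.
Σ(K_i·b_i) = 4.66×2.74 + 0.142×3.64 + 22.3×11.6 + 518×7.95 = 4390 m²/day.
Hydraulic gradient i = (282.52 − 279.06) / 1990 = 3.46 / 1990 = 0.001739.
Q = Σ(K_i·b_i) · W · i = 4390 × 1600 × 0.001739 = 12213 m³/day.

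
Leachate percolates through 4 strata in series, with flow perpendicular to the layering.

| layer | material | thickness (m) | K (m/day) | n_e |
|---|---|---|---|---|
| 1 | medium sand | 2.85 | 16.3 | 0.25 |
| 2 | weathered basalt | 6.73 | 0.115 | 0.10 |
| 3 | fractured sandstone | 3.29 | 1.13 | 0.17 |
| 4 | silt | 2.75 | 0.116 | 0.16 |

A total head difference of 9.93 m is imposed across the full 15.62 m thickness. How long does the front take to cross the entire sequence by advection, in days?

With flow normal to the layers, continuity requires the same specific discharge q through every layer.
Σ(b_i/K_i) = 2.85/16.3 + 6.73/0.115 + 3.29/1.13 + 2.75/0.116 = 85.31 d.
q = Δh / Σ(b_i/K_i) = 9.93 / 85.31 = 0.1164 m/day.
In each layer the seepage velocity is v_i = q/n_i, so the layer transit time is t_i = b_i·n_i / q:
  layer 1 (medium sand): t_1 = 2.85 × 0.25 / 0.1164 = 6.122 d
  layer 2 (weathered basalt): t_2 = 6.73 × 0.10 / 0.1164 = 5.782 d
  layer 3 (fractured sandstone): t_3 = 3.29 × 0.17 / 0.1164 = 4.805 d
  layer 4 (silt): t_4 = 2.75 × 0.16 / 0.1164 = 3.780 d
Total t = Σ t_i = 20.49 days.

20.5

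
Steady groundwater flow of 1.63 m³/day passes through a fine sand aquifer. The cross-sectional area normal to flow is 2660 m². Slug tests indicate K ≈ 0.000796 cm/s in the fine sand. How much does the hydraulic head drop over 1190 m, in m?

1.06

Convert K: 0.000796 cm/s × 864 = 0.6877 m/day.
From Q = K·A·i, i = Q / (K·A) = 1.63 / (0.6877 × 2660) = 0.0008910.
Head loss Δh = i · L = 0.0008910 × 1190 = 1.060 m.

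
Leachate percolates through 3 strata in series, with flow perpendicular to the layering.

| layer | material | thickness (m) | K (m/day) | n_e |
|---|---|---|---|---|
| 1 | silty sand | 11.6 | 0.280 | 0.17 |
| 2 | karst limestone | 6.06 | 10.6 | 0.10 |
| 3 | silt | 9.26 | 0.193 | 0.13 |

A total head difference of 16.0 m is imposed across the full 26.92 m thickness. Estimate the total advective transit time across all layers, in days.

With flow normal to the layers, continuity requires the same specific discharge q through every layer.
Σ(b_i/K_i) = 11.6/0.280 + 6.06/10.6 + 9.26/0.193 = 89.98 d.
q = Δh / Σ(b_i/K_i) = 16.0 / 89.98 = 0.1778 m/day.
In each layer the seepage velocity is v_i = q/n_i, so the layer transit time is t_i = b_i·n_i / q:
  layer 1 (silty sand): t_1 = 11.6 × 0.17 / 0.1778 = 11.09 d
  layer 2 (karst limestone): t_2 = 6.06 × 0.10 / 0.1778 = 3.408 d
  layer 3 (silt): t_3 = 9.26 × 0.13 / 0.1778 = 6.770 d
Total t = Σ t_i = 21.27 days.

21.3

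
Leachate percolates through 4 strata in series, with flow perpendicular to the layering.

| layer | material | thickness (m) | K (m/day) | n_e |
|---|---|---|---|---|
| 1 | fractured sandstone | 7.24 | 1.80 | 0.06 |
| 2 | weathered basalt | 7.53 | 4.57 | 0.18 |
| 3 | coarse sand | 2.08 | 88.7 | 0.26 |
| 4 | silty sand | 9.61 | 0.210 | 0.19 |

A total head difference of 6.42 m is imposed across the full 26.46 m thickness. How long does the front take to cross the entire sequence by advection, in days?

33.3

With flow normal to the layers, continuity requires the same specific discharge q through every layer.
Σ(b_i/K_i) = 7.24/1.80 + 7.53/4.57 + 2.08/88.7 + 9.61/0.210 = 51.46 d.
q = Δh / Σ(b_i/K_i) = 6.42 / 51.46 = 0.1248 m/day.
In each layer the seepage velocity is v_i = q/n_i, so the layer transit time is t_i = b_i·n_i / q:
  layer 1 (fractured sandstone): t_1 = 7.24 × 0.06 / 0.1248 = 3.482 d
  layer 2 (weathered basalt): t_2 = 7.53 × 0.18 / 0.1248 = 10.86 d
  layer 3 (coarse sand): t_3 = 2.08 × 0.26 / 0.1248 = 4.334 d
  layer 4 (silty sand): t_4 = 9.61 × 0.19 / 0.1248 = 14.63 d
Total t = Σ t_i = 33.31 days.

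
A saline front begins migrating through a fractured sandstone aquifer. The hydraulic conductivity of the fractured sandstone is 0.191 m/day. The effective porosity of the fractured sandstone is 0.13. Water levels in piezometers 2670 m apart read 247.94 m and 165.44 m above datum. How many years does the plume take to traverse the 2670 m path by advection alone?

Hydraulic gradient i = (247.94 − 165.44) / 2670 = 82.5 / 2670 = 0.03090.
Darcy flux q = K · i = 0.1910 × 0.03090 = 0.005902 m/day.
Seepage velocity v = q / n_e = 0.005902 / 0.13 = 0.04540 m/day.
Travel time t = L / v = 2670 / 0.04540 = 58814 days = 161.0 years.

161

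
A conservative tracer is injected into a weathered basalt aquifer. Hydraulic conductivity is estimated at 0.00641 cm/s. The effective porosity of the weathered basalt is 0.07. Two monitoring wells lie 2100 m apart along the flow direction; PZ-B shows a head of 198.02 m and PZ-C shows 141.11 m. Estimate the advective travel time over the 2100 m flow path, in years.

Convert K: 0.00641 cm/s × 864 = 5.538 m/day.
Hydraulic gradient i = (198.02 − 141.11) / 2100 = 56.91 / 2100 = 0.02710.
Darcy flux q = K · i = 5.538 × 0.02710 = 0.1501 m/day.
Seepage velocity v = q / n_e = 0.1501 / 0.07 = 2.144 m/day.
Travel time t = L / v = 2100 / 2.144 = 979.4 days = 2.682 years.

2.68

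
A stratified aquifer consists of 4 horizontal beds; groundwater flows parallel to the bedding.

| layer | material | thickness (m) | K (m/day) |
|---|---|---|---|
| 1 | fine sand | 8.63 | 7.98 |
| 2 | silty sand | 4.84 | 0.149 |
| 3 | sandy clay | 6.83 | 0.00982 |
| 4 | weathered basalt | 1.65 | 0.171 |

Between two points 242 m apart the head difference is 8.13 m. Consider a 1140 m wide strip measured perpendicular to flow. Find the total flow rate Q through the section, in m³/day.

Flow is parallel to layering, so each bed carries its own Darcy discharge and the transmissivities add.
Σ(K_i·b_i) = 7.98×8.63 + 0.149×4.84 + 0.00982×6.83 + 0.171×1.65 = 69.94 m²/day.
Hydraulic gradient i = Δh / L = 8.13 / 242 = 0.03360.
Q = Σ(K_i·b_i) · W · i = 69.94 × 1140 × 0.03360 = 2679 m³/day.

2680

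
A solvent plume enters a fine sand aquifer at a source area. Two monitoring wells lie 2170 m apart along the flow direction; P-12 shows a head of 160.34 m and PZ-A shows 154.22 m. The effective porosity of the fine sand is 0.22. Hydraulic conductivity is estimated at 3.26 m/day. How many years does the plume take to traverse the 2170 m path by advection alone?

142

Hydraulic gradient i = (160.34 − 154.22) / 2170 = 6.12 / 2170 = 0.002820.
Darcy flux q = K · i = 3.260 × 0.002820 = 0.009194 m/day.
Seepage velocity v = q / n_e = 0.009194 / 0.22 = 0.04179 m/day.
Travel time t = L / v = 2170 / 0.04179 = 51925 days = 142.2 years.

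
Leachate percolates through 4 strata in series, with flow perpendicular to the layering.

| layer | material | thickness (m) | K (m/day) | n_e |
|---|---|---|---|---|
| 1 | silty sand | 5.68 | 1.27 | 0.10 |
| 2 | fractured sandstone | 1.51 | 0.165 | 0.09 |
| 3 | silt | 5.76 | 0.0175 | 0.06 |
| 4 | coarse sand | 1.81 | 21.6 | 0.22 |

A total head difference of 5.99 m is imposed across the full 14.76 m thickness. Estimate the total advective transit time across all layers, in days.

With flow normal to the layers, continuity requires the same specific discharge q through every layer.
Σ(b_i/K_i) = 5.68/1.27 + 1.51/0.165 + 5.76/0.0175 + 1.81/21.6 = 342.9 d.
q = Δh / Σ(b_i/K_i) = 5.99 / 342.9 = 0.01747 m/day.
In each layer the seepage velocity is v_i = q/n_i, so the layer transit time is t_i = b_i·n_i / q:
  layer 1 (silty sand): t_1 = 5.68 × 0.10 / 0.01747 = 32.51 d
  layer 2 (fractured sandstone): t_2 = 1.51 × 0.09 / 0.01747 = 7.779 d
  layer 3 (silt): t_3 = 5.76 × 0.06 / 0.01747 = 19.78 d
  layer 4 (coarse sand): t_4 = 1.81 × 0.22 / 0.01747 = 22.79 d
Total t = Σ t_i = 82.86 days.

82.9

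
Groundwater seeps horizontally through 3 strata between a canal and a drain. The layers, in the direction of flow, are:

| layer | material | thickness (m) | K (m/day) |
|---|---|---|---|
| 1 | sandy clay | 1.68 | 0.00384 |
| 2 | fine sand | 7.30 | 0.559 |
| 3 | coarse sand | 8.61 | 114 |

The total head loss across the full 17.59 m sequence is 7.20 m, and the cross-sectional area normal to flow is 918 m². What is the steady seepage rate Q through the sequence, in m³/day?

14.7

Flow is perpendicular to layering, so the layers act in series and the equivalent K is the thickness-weighted harmonic mean.
Total thickness L = 1.68 + 7.30 + 8.61 = 17.59 m.
Σ(b_i/K_i) = 1.68/0.00384 + 7.30/0.559 + 8.61/114 = 450.6 d.
K_eq = L / Σ(b_i/K_i) = 17.59 / 450.6 = 0.03903 m/day.
Q = K_eq · A · (Δh/L) = 0.03903 × 918 × (7.20/17.59) = 14.67 m³/day.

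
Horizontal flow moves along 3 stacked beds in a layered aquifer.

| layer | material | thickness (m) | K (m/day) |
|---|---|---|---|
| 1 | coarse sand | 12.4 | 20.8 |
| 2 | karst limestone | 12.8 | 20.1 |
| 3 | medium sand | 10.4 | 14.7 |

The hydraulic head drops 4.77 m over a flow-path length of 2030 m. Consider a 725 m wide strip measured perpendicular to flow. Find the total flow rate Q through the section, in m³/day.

Flow is parallel to layering, so each bed carries its own Darcy discharge and the transmissivities add.
Σ(K_i·b_i) = 20.8×12.4 + 20.1×12.8 + 14.7×10.4 = 668.1 m²/day.
Hydraulic gradient i = Δh / L = 4.77 / 2030 = 0.002350.
Q = Σ(K_i·b_i) · W · i = 668.1 × 725 × 0.002350 = 1138 m³/day.

1140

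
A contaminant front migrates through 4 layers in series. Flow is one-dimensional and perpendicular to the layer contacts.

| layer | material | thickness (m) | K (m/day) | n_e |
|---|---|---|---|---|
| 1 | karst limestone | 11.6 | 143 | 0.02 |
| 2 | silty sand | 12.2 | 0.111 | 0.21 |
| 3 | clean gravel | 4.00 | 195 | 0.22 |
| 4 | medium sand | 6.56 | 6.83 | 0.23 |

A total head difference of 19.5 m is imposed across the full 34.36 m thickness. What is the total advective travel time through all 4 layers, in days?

With flow normal to the layers, continuity requires the same specific discharge q through every layer.
Σ(b_i/K_i) = 11.6/143 + 12.2/0.111 + 4.00/195 + 6.56/6.83 = 111.0 d.
q = Δh / Σ(b_i/K_i) = 19.5 / 111.0 = 0.1757 m/day.
In each layer the seepage velocity is v_i = q/n_i, so the layer transit time is t_i = b_i·n_i / q:
  layer 1 (karst limestone): t_1 = 11.6 × 0.02 / 0.1757 = 1.320 d
  layer 2 (silty sand): t_2 = 12.2 × 0.21 / 0.1757 = 14.58 d
  layer 3 (clean gravel): t_3 = 4.00 × 0.22 / 0.1757 = 5.008 d
  layer 4 (medium sand): t_4 = 6.56 × 0.23 / 0.1757 = 8.586 d
Total t = Σ t_i = 29.49 days.

29.5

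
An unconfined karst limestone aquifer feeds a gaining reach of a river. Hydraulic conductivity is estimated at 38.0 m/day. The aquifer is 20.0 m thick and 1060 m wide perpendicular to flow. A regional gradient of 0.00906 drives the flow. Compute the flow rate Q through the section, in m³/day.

7300

Cross-sectional area A = 1060 × 20.0 = 21200 m².
Hydraulic gradient i = 0.00906.
Darcy's law: Q = K · A · i = 38.00 × 21200 × 0.009060 = 7299 m³/day.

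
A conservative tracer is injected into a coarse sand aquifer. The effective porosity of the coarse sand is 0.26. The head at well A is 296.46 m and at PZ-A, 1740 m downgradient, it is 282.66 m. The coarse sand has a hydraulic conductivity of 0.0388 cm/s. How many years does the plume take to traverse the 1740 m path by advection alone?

4.66

Convert K: 0.0388 cm/s × 864 = 33.52 m/day.
Hydraulic gradient i = (296.46 − 282.66) / 1740 = 13.8 / 1740 = 0.007931.
Darcy flux q = K · i = 33.52 × 0.007931 = 0.2659 m/day.
Seepage velocity v = q / n_e = 0.2659 / 0.26 = 1.023 m/day.
Travel time t = L / v = 1740 / 1.023 = 1702 days = 4.659 years.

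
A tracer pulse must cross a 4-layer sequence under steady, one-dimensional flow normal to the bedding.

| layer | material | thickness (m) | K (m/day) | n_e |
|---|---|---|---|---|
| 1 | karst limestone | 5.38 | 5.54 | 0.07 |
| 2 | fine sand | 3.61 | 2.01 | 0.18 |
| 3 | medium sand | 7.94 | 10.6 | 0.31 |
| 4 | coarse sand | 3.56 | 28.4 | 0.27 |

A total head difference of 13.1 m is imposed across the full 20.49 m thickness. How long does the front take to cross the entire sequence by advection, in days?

With flow normal to the layers, continuity requires the same specific discharge q through every layer.
Σ(b_i/K_i) = 5.38/5.54 + 3.61/2.01 + 7.94/10.6 + 3.56/28.4 = 3.642 d.
q = Δh / Σ(b_i/K_i) = 13.1 / 3.642 = 3.597 m/day.
In each layer the seepage velocity is v_i = q/n_i, so the layer transit time is t_i = b_i·n_i / q:
  layer 1 (karst limestone): t_1 = 5.38 × 0.07 / 3.597 = 0.1047 d
  layer 2 (fine sand): t_2 = 3.61 × 0.18 / 3.597 = 0.1806 d
  layer 3 (medium sand): t_3 = 7.94 × 0.31 / 3.597 = 0.6842 d
  layer 4 (coarse sand): t_4 = 3.56 × 0.27 / 3.597 = 0.2672 d
Total t = Σ t_i = 1.237 days.

1.24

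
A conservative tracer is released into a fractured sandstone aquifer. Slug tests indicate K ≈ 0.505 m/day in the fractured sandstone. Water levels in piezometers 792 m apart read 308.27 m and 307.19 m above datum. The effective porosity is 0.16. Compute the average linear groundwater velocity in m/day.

Hydraulic gradient i = (308.27 − 307.19) / 792 = 1.08 / 792 = 0.001364.
Darcy flux q = K · i = 0.5050 × 0.001364 = 0.0006886 m/day.
Seepage velocity v = q / n_e = 0.0006886 / 0.16 = 0.004304 m/day.

0.00430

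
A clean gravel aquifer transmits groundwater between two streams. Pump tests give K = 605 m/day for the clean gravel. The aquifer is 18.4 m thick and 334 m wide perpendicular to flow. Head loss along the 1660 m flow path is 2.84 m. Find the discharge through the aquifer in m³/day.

6360

Cross-sectional area A = 334 × 18.4 = 6146 m².
Hydraulic gradient i = Δh / L = 2.84 / 1660 = 0.001711.
Darcy's law: Q = K · A · i = 605.0 × 6146 × 0.001711 = 6361 m³/day.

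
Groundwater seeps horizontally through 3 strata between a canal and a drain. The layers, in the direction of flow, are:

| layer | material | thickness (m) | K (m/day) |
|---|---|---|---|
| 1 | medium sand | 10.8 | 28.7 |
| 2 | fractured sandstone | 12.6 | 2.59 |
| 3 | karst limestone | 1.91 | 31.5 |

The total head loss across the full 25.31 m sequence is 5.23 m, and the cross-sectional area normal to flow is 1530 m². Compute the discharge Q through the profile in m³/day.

Flow is perpendicular to layering, so the layers act in series and the equivalent K is the thickness-weighted harmonic mean.
Total thickness L = 10.8 + 12.6 + 1.91 = 25.31 m.
Σ(b_i/K_i) = 10.8/28.7 + 12.6/2.59 + 1.91/31.5 = 5.302 d.
K_eq = L / Σ(b_i/K_i) = 25.31 / 5.302 = 4.774 m/day.
Q = K_eq · A · (Δh/L) = 4.774 × 1530 × (5.23/25.31) = 1509 m³/day.

1510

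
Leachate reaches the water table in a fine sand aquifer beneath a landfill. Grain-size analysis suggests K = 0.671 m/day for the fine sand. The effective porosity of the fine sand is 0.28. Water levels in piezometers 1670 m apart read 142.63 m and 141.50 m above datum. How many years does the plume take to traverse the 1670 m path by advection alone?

Hydraulic gradient i = (142.63 − 141.50) / 1670 = 1.13 / 1670 = 0.0006766.
Darcy flux q = K · i = 0.6710 × 0.0006766 = 0.0004540 m/day.
Seepage velocity v = q / n_e = 0.0004540 / 0.28 = 0.001622 m/day.
Travel time t = L / v = 1670 / 0.001622 = 1.030e+06 days = 2820 years.

2820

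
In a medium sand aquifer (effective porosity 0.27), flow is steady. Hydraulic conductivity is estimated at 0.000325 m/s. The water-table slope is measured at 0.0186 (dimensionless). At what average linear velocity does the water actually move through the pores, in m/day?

Convert K: 0.000325 m/s × 86400 = 28.08 m/day.
Hydraulic gradient i = 0.0186.
Darcy flux q = K · i = 28.08 × 0.01860 = 0.5223 m/day.
Seepage velocity v = q / n_e = 0.5223 / 0.27 = 1.934 m/day.

1.93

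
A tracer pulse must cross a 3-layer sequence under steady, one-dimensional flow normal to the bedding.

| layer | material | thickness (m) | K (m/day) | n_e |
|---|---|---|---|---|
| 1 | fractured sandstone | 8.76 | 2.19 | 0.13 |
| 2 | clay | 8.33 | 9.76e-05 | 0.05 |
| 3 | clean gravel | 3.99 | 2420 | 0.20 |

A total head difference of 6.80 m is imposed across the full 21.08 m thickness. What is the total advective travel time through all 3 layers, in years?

With flow normal to the layers, continuity requires the same specific discharge q through every layer.
Σ(b_i/K_i) = 8.76/2.19 + 8.33/9.76e-05 + 3.99/2420 = 85352 d.
q = Δh / Σ(b_i/K_i) = 6.80 / 85352 = 7.967e-05 m/day.
In each layer the seepage velocity is v_i = q/n_i, so the layer transit time is t_i = b_i·n_i / q:
  layer 1 (fractured sandstone): t_1 = 8.76 × 0.13 / 7.967e-05 = 14294 d
  layer 2 (clay): t_2 = 8.33 × 0.05 / 7.967e-05 = 5228 d
  layer 3 (clean gravel): t_3 = 3.99 × 0.20 / 7.967e-05 = 10016 d
Total t = Σ t_i = 29538 days = 80.87 years.

80.9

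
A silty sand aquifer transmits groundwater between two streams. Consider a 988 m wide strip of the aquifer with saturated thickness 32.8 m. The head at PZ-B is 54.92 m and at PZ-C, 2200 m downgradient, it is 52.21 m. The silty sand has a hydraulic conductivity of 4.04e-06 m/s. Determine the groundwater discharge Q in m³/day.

13.9

Convert K: 4.04e-06 m/s × 86400 = 0.3491 m/day.
Cross-sectional area A = 988 × 32.8 = 32406 m².
Hydraulic gradient i = (54.92 − 52.21) / 2200 = 2.71 / 2200 = 0.001232.
Darcy's law: Q = K · A · i = 0.3491 × 32406 × 0.001232 = 13.93 m³/day.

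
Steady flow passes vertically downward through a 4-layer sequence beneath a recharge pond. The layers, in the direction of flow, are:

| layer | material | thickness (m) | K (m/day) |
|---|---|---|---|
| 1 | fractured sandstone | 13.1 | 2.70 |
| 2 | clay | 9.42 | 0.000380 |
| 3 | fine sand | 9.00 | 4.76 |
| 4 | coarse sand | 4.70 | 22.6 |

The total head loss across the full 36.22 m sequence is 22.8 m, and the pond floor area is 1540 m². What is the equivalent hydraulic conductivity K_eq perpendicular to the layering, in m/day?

Flow is perpendicular to layering, so the layers act in series and the equivalent K is the thickness-weighted harmonic mean.
Total thickness L = 13.1 + 9.42 + 9.00 + 4.70 = 36.22 m.
Σ(b_i/K_i) = 13.1/2.70 + 9.42/0.000380 + 9.00/4.76 + 4.70/22.6 = 24796 d.
K_eq = L / Σ(b_i/K_i) = 36.22 / 24796 = 0.001461 m/day.

0.00146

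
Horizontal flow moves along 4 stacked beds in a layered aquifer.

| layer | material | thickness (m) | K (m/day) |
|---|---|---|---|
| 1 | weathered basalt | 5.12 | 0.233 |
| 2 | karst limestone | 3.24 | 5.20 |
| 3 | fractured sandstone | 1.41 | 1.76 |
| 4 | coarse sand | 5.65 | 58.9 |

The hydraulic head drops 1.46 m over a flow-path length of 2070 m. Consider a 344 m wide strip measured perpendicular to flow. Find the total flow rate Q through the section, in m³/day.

Flow is parallel to layering, so each bed carries its own Darcy discharge and the transmissivities add.
Σ(K_i·b_i) = 0.233×5.12 + 5.20×3.24 + 1.76×1.41 + 58.9×5.65 = 353.3 m²/day.
Hydraulic gradient i = Δh / L = 1.46 / 2070 = 0.0007053.
Q = Σ(K_i·b_i) · W · i = 353.3 × 344 × 0.0007053 = 85.72 m³/day.

85.7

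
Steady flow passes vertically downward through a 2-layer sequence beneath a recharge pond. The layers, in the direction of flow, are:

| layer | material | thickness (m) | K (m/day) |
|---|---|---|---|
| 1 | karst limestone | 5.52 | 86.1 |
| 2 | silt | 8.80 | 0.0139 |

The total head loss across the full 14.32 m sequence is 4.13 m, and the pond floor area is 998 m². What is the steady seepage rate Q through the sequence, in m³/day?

6.51

Flow is perpendicular to layering, so the layers act in series and the equivalent K is the thickness-weighted harmonic mean.
Total thickness L = 5.52 + 8.80 = 14.32 m.
Σ(b_i/K_i) = 5.52/86.1 + 8.80/0.0139 = 633.2 d.
K_eq = L / Σ(b_i/K_i) = 14.32 / 633.2 = 0.02262 m/day.
Q = K_eq · A · (Δh/L) = 0.02262 × 998 × (4.13/14.32) = 6.510 m³/day.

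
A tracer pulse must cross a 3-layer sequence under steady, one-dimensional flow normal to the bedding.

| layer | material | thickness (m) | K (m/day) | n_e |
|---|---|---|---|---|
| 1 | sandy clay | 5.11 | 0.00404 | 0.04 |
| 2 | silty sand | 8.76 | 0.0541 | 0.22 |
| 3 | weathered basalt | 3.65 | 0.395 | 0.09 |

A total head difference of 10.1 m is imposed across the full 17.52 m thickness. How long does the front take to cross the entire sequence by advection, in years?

With flow normal to the layers, continuity requires the same specific discharge q through every layer.
Σ(b_i/K_i) = 5.11/0.00404 + 8.76/0.0541 + 3.65/0.395 = 1436 d.
q = Δh / Σ(b_i/K_i) = 10.1 / 1436 = 0.007033 m/day.
In each layer the seepage velocity is v_i = q/n_i, so the layer transit time is t_i = b_i·n_i / q:
  layer 1 (sandy clay): t_1 = 5.11 × 0.04 / 0.007033 = 29.06 d
  layer 2 (silty sand): t_2 = 8.76 × 0.22 / 0.007033 = 274.0 d
  layer 3 (weathered basalt): t_3 = 3.65 × 0.09 / 0.007033 = 46.71 d
Total t = Σ t_i = 349.8 days = 0.9576 years.

0.958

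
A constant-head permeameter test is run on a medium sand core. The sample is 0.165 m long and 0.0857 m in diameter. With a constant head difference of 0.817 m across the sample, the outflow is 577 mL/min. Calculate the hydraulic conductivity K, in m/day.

29.1

Cross-sectional area A = π·(d/2)² = π × (0.0857/2)² = 0.005768 m².
Convert discharge: 577 mL/min = 9.617e-06 m³/s.
Darcy's law rearranged: K = Q·L / (A·Δh) = 9.617e-06 × 0.165 / (0.005768 × 0.817) = 0.0003367 m/s = 29.09 m/day.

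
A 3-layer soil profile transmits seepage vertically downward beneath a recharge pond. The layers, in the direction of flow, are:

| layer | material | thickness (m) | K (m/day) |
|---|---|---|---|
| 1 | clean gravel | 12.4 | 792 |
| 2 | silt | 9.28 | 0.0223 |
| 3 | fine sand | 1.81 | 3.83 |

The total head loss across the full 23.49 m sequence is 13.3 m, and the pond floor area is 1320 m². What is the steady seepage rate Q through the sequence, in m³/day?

42.1

Flow is perpendicular to layering, so the layers act in series and the equivalent K is the thickness-weighted harmonic mean.
Total thickness L = 12.4 + 9.28 + 1.81 = 23.49 m.
Σ(b_i/K_i) = 12.4/792 + 9.28/0.0223 + 1.81/3.83 = 416.6 d.
K_eq = L / Σ(b_i/K_i) = 23.49 / 416.6 = 0.05638 m/day.
Q = K_eq · A · (Δh/L) = 0.05638 × 1320 × (13.3/23.49) = 42.14 m³/day.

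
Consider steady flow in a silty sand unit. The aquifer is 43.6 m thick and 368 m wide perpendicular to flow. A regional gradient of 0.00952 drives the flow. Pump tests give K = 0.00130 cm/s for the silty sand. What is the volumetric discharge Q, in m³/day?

Convert K: 0.00130 cm/s × 864 = 1.123 m/day.
Cross-sectional area A = 368 × 43.6 = 16045 m².
Hydraulic gradient i = 0.00952.
Darcy's law: Q = K · A · i = 1.123 × 16045 × 0.009520 = 171.6 m³/day.

172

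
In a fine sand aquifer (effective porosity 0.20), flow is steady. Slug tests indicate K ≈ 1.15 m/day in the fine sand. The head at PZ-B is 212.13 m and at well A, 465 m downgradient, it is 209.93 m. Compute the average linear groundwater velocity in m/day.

0.0272

Hydraulic gradient i = (212.13 − 209.93) / 465 = 2.2 / 465 = 0.004731.
Darcy flux q = K · i = 1.150 × 0.004731 = 0.005441 m/day.
Seepage velocity v = q / n_e = 0.005441 / 0.20 = 0.02720 m/day.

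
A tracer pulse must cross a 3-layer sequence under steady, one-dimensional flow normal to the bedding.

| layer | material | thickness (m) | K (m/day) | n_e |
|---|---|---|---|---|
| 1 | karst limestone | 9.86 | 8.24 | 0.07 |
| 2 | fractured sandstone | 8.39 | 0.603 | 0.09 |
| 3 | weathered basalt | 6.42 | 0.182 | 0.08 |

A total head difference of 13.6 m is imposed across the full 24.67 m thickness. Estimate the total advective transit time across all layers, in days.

7.26

With flow normal to the layers, continuity requires the same specific discharge q through every layer.
Σ(b_i/K_i) = 9.86/8.24 + 8.39/0.603 + 6.42/0.182 = 50.39 d.
q = Δh / Σ(b_i/K_i) = 13.6 / 50.39 = 0.2699 m/day.
In each layer the seepage velocity is v_i = q/n_i, so the layer transit time is t_i = b_i·n_i / q:
  layer 1 (karst limestone): t_1 = 9.86 × 0.07 / 0.2699 = 2.557 d
  layer 2 (fractured sandstone): t_2 = 8.39 × 0.09 / 0.2699 = 2.797 d
  layer 3 (weathered basalt): t_3 = 6.42 × 0.08 / 0.2699 = 1.903 d
Total t = Σ t_i = 7.257 days.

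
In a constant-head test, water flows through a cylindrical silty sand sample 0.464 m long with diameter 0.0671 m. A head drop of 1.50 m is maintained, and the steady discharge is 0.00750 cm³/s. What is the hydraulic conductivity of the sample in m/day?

Cross-sectional area A = π·(d/2)² = π × (0.0671/2)² = 0.003536 m².
Convert discharge: 0.00750 cm³/s = 7.500e-09 m³/s.
Darcy's law rearranged: K = Q·L / (A·Δh) = 7.500e-09 × 0.464 / (0.003536 × 1.50) = 6.561e-07 m/s = 0.05668 m/day.

0.0567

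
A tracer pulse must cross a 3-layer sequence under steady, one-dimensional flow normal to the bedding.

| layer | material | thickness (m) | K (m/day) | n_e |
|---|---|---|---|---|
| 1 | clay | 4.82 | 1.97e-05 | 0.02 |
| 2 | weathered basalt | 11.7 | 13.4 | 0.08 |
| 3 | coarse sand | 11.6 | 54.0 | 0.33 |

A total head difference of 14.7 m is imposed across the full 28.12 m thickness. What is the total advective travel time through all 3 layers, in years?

221

With flow normal to the layers, continuity requires the same specific discharge q through every layer.
Σ(b_i/K_i) = 4.82/1.97e-05 + 11.7/13.4 + 11.6/54.0 = 2.447e+05 d.
q = Δh / Σ(b_i/K_i) = 14.7 / 2.447e+05 = 6.008e-05 m/day.
In each layer the seepage velocity is v_i = q/n_i, so the layer transit time is t_i = b_i·n_i / q:
  layer 1 (clay): t_1 = 4.82 × 0.02 / 6.008e-05 = 1605 d
  layer 2 (weathered basalt): t_2 = 11.7 × 0.08 / 6.008e-05 = 15579 d
  layer 3 (coarse sand): t_3 = 11.6 × 0.33 / 6.008e-05 = 63714 d
Total t = Σ t_i = 80898 days = 221.5 years.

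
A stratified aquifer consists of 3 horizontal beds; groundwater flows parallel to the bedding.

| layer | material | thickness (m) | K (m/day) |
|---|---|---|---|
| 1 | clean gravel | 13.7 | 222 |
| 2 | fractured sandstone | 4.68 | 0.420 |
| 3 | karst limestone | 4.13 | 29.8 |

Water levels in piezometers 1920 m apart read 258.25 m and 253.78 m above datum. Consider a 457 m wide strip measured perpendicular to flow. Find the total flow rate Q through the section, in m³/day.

Flow is parallel to layering, so each bed carries its own Darcy discharge and the transmissivities add.
Σ(K_i·b_i) = 222×13.7 + 0.420×4.68 + 29.8×4.13 = 3166 m²/day.
Hydraulic gradient i = (258.25 − 253.78) / 1920 = 4.47 / 1920 = 0.002328.
Q = Σ(K_i·b_i) · W · i = 3166 × 457 × 0.002328 = 3369 m³/day.

3370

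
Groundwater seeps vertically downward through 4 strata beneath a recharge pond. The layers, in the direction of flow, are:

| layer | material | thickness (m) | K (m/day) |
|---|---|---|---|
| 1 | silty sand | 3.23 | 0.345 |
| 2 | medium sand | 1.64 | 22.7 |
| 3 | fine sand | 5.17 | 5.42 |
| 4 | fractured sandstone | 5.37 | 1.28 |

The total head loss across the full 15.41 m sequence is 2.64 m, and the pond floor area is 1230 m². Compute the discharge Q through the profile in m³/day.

Flow is perpendicular to layering, so the layers act in series and the equivalent K is the thickness-weighted harmonic mean.
Total thickness L = 3.23 + 1.64 + 5.17 + 5.37 = 15.41 m.
Σ(b_i/K_i) = 3.23/0.345 + 1.64/22.7 + 5.17/5.42 + 5.37/1.28 = 14.58 d.
K_eq = L / Σ(b_i/K_i) = 15.41 / 14.58 = 1.057 m/day.
Q = K_eq · A · (Δh/L) = 1.057 × 1230 × (2.64/15.41) = 222.7 m³/day.

223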